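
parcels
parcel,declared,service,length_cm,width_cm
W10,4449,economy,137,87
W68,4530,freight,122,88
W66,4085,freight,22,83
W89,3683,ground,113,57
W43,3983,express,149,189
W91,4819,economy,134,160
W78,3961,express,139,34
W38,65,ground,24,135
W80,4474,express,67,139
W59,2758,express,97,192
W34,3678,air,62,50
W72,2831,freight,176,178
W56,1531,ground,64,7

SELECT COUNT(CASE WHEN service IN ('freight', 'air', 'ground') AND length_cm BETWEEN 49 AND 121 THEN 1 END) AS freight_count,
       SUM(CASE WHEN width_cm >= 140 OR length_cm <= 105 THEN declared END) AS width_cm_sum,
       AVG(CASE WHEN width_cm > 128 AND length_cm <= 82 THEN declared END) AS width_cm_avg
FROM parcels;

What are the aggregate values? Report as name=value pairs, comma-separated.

[freight_count: service IN ('freight', 'air', 'ground') AND length_cm BETWEEN 49 AND 121]
parcel=W10: ✗
parcel=W68: ✗
parcel=W66: ✗
parcel=W89: ✓ → 1
parcel=W43: ✗
parcel=W91: ✗
parcel=W78: ✗
parcel=W38: ✗
parcel=W80: ✗
parcel=W59: ✗
parcel=W34: ✓ → 1
parcel=W72: ✗
parcel=W56: ✓ → 1
freight_count = COUNT(1, 1, 1) = 3
—
[width_cm_sum: width_cm >= 140 OR length_cm <= 105]
parcel=W10: ✗
parcel=W68: ✗
parcel=W66: ✓ → 4085
parcel=W89: ✗
parcel=W43: ✓ → 3983
parcel=W91: ✓ → 4819
parcel=W78: ✗
parcel=W38: ✓ → 65
parcel=W80: ✓ → 4474
parcel=W59: ✓ → 2758
parcel=W34: ✓ → 3678
parcel=W72: ✓ → 2831
parcel=W56: ✓ → 1531
width_cm_sum = 4085 + 3983 + 4819 + 65 + 4474 + 2758 + 3678 + 2831 + 1531 = 28224
—
[width_cm_avg: width_cm > 128 AND length_cm <= 82]
parcel=W10: ✗
parcel=W68: ✗
parcel=W66: ✗
parcel=W89: ✗
parcel=W43: ✗
parcel=W91: ✗
parcel=W78: ✗
parcel=W38: ✓ → 65
parcel=W80: ✓ → 4474
parcel=W59: ✗
parcel=W34: ✗
parcel=W72: ✗
parcel=W56: ✗
width_cm_avg = (65 + 4474) / 2 = 2269.5

freight_count=3, width_cm_sum=28224, width_cm_avg=2269.5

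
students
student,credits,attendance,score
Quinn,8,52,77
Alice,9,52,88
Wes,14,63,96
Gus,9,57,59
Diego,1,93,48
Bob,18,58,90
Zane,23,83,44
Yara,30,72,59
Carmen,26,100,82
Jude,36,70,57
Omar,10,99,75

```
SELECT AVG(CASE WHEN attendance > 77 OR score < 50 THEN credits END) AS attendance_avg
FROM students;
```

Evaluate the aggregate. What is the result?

student=Quinn: ✗
student=Alice: ✗
student=Wes: ✗
student=Gus: ✗
student=Diego: ✓ → 1
student=Bob: ✗
student=Zane: ✓ → 23
student=Yara: ✗
student=Carmen: ✓ → 26
student=Jude: ✗
student=Omar: ✓ → 10
attendance_avg = (1 + 23 + 26 + 10) / 4 = 15

15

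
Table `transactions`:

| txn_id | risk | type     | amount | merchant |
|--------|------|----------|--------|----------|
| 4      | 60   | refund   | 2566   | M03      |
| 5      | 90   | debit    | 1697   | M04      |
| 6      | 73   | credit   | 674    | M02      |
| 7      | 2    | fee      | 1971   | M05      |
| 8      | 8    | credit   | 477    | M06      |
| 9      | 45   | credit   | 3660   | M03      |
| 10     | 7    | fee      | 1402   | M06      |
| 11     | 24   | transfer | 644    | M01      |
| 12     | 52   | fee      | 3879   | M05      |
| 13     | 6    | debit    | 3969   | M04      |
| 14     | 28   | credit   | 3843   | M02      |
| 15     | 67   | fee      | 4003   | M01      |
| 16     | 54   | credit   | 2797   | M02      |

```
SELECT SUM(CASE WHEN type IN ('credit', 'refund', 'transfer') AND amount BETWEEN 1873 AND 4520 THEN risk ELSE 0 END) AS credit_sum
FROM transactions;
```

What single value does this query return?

187

txn_id=4: ✓ → 60
txn_id=5: ✗
txn_id=6: ✗
txn_id=7: ✗
txn_id=8: ✗
txn_id=9: ✓ → 45
txn_id=10: ✗
txn_id=11: ✗
txn_id=12: ✗
txn_id=13: ✗
txn_id=14: ✓ → 28
txn_id=15: ✗
txn_id=16: ✓ → 54
credit_sum = 60 + 45 + 28 + 54 = 187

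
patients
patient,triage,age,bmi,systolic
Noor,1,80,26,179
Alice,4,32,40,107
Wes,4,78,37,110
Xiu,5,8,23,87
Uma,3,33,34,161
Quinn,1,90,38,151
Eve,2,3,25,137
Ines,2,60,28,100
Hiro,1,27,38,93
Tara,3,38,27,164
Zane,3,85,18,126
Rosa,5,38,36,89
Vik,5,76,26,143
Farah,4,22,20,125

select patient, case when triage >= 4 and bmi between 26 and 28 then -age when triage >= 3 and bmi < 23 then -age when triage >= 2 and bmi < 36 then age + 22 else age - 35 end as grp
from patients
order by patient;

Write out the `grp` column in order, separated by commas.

patient=Alice: ELSE → -3
patient=Eve: triage >= 2 and bmi < 36 → 25
patient=Farah: triage >= 3 and bmi < 23 → -22
patient=Hiro: ELSE → -8
patient=Ines: triage >= 2 and bmi < 36 → 82
patient=Noor: ELSE → 45
patient=Quinn: ELSE → 55
patient=Rosa: ELSE → 3
patient=Tara: triage >= 2 and bmi < 36 → 60
patient=Uma: triage >= 2 and bmi < 36 → 55
patient=Vik: triage >= 4 and bmi between 26 and 28 → -76
patient=Wes: ELSE → 43
patient=Xiu: triage >= 2 and bmi < 36 → 30
patient=Zane: triage >= 3 and bmi < 23 → -85

-3, 25, -22, -8, 82, 45, 55, 3, 60, 55, -76, 43, 30, -85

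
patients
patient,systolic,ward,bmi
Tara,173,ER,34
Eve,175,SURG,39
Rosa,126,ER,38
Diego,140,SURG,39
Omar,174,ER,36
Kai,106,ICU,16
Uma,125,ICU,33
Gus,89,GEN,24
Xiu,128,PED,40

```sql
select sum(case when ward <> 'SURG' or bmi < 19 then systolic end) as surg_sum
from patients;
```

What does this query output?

patient=Tara: ✓ → 173
patient=Eve: ✗
patient=Rosa: ✓ → 126
patient=Diego: ✗
patient=Omar: ✓ → 174
patient=Kai: ✓ → 106
patient=Uma: ✓ → 125
patient=Gus: ✓ → 89
patient=Xiu: ✓ → 128
surg_sum = 173 + 126 + 174 + 106 + 125 + 89 + 128 = 921

921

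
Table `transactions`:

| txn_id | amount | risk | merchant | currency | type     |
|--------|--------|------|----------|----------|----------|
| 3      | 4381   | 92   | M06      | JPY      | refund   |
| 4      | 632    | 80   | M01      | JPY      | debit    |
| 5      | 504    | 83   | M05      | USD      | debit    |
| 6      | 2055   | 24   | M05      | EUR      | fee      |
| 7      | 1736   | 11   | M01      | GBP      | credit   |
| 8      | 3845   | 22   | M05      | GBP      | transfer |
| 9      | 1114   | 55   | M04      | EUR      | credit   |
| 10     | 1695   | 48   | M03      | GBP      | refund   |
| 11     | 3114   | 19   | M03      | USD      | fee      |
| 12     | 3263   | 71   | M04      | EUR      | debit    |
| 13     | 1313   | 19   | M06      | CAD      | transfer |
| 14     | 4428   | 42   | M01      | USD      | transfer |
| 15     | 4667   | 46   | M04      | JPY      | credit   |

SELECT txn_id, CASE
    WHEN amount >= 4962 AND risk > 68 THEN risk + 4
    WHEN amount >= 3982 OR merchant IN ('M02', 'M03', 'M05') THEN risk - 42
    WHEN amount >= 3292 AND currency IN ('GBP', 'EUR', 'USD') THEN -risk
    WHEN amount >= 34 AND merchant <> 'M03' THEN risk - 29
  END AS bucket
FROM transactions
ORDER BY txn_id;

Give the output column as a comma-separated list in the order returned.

50, 51, 41, -18, -18, -20, 26, 6, -23, 42, -10, 0, 4

txn_id=3: amount >= 3982 OR merchant IN ('M02', 'M03', 'M05') → 50
txn_id=4: amount >= 34 AND merchant <> 'M03' → 51
txn_id=5: amount >= 3982 OR merchant IN ('M02', 'M03', 'M05') → 41
txn_id=6: amount >= 3982 OR merchant IN ('M02', 'M03', 'M05') → -18
txn_id=7: amount >= 34 AND merchant <> 'M03' → -18
txn_id=8: amount >= 3982 OR merchant IN ('M02', 'M03', 'M05') → -20
txn_id=9: amount >= 34 AND merchant <> 'M03' → 26
txn_id=10: amount >= 3982 OR merchant IN ('M02', 'M03', 'M05') → 6
txn_id=11: amount >= 3982 OR merchant IN ('M02', 'M03', 'M05') → -23
txn_id=12: amount >= 34 AND merchant <> 'M03' → 42
txn_id=13: amount >= 34 AND merchant <> 'M03' → -10
txn_id=14: amount >= 3982 OR merchant IN ('M02', 'M03', 'M05') → 0
txn_id=15: amount >= 3982 OR merchant IN ('M02', 'M03', 'M05') → 4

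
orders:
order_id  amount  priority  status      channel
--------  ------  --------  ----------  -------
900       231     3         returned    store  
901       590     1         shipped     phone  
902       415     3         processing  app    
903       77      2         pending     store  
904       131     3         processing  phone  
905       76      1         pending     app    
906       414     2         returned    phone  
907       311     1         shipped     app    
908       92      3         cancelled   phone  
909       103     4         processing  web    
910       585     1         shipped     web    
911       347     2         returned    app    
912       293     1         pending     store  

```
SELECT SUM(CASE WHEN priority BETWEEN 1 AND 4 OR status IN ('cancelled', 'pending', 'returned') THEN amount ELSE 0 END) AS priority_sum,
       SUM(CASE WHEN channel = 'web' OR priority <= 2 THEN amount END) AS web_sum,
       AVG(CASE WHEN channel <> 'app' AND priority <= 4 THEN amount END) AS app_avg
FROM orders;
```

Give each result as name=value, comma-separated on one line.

priority_sum=3665, web_sum=2796, app_avg=279.5555555556

[priority_sum: priority BETWEEN 1 AND 4 OR status IN ('cancelled', 'pending', 'returned')]
order_id=900: ✓ → 231
order_id=901: ✓ → 590
order_id=902: ✓ → 415
order_id=903: ✓ → 77
order_id=904: ✓ → 131
order_id=905: ✓ → 76
order_id=906: ✓ → 414
order_id=907: ✓ → 311
order_id=908: ✓ → 92
order_id=909: ✓ → 103
order_id=910: ✓ → 585
order_id=911: ✓ → 347
order_id=912: ✓ → 293
priority_sum = 231 + 590 + 415 + 77 + 131 + 76 + 414 + 311 + 92 + 103 + 585 + 347 + 293 = 3665
—
[web_sum: channel = 'web' OR priority <= 2]
order_id=900: ✗
order_id=901: ✓ → 590
order_id=902: ✗
order_id=903: ✓ → 77
order_id=904: ✗
order_id=905: ✓ → 76
order_id=906: ✓ → 414
order_id=907: ✓ → 311
order_id=908: ✗
order_id=909: ✓ → 103
order_id=910: ✓ → 585
order_id=911: ✓ → 347
order_id=912: ✓ → 293
web_sum = 590 + 77 + 76 + 414 + 311 + 103 + 585 + 347 + 293 = 2796
—
[app_avg: channel <> 'app' AND priority <= 4]
order_id=900: ✓ → 231
order_id=901: ✓ → 590
order_id=902: ✗
order_id=903: ✓ → 77
order_id=904: ✓ → 131
order_id=905: ✗
order_id=906: ✓ → 414
order_id=907: ✗
order_id=908: ✓ → 92
order_id=909: ✓ → 103
order_id=910: ✓ → 585
order_id=911: ✗
order_id=912: ✓ → 293
app_avg = (231 + 590 + 77 + 131 + 414 + 92 + 103 + 585 + 293) / 9 = 279.5555555556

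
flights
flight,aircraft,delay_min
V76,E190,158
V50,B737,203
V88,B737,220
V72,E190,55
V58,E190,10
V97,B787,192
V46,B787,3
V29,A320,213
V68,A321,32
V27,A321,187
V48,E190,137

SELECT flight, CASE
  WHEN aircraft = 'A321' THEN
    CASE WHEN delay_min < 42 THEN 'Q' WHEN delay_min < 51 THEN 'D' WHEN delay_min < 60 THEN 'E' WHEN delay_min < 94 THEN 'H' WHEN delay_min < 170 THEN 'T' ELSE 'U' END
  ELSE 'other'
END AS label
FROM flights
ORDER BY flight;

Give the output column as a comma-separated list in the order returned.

flight=V27: aircraft='A321' → inner[ELSE] → U
flight=V29: aircraft='A320' → outer ELSE → other
flight=V46: aircraft='B787' → outer ELSE → other
flight=V48: aircraft='E190' → outer ELSE → other
flight=V50: aircraft='B737' → outer ELSE → other
flight=V58: aircraft='E190' → outer ELSE → other
flight=V68: aircraft='A321' → inner[delay_min < 42] → Q
flight=V72: aircraft='E190' → outer ELSE → other
flight=V76: aircraft='E190' → outer ELSE → other
flight=V88: aircraft='B737' → outer ELSE → other
flight=V97: aircraft='B787' → outer ELSE → other

U, other, other, other, other, other, Q, other, other, other, other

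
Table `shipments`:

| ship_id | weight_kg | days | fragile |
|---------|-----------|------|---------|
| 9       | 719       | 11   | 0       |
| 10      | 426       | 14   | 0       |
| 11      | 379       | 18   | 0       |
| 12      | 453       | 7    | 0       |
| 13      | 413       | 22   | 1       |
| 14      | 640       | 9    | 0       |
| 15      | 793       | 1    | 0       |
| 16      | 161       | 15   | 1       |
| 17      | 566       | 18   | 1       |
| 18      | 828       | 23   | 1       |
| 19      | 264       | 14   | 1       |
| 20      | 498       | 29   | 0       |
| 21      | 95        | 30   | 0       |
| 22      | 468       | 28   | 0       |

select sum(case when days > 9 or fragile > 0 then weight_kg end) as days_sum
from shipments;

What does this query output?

ship_id=9: ✓ → 719
ship_id=10: ✓ → 426
ship_id=11: ✓ → 379
ship_id=12: ✗
ship_id=13: ✓ → 413
ship_id=14: ✗
ship_id=15: ✗
ship_id=16: ✓ → 161
ship_id=17: ✓ → 566
ship_id=18: ✓ → 828
ship_id=19: ✓ → 264
ship_id=20: ✓ → 498
ship_id=21: ✓ → 95
ship_id=22: ✓ → 468
days_sum = 719 + 426 + 379 + 413 + 161 + 566 + 828 + 264 + 498 + 95 + 468 = 4817

4817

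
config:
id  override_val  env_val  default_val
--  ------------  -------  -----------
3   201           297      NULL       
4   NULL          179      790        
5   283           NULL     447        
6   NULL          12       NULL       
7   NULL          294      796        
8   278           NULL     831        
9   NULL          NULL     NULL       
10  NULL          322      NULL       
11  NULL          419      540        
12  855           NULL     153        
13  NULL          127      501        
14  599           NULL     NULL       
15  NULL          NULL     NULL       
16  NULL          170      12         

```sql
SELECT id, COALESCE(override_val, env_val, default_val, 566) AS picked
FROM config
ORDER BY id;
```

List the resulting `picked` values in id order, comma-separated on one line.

id=3: override_val=201 → 201
id=4: override_val=NULL, env_val=179 → 179
id=5: override_val=283 → 283
id=6: override_val=NULL, env_val=12 → 12
id=7: override_val=NULL, env_val=294 → 294
id=8: override_val=278 → 278
id=9: override_val=NULL, env_val=NULL, default_val=NULL, → literal 566 → 566
id=10: override_val=NULL, env_val=322 → 322
id=11: override_val=NULL, env_val=419 → 419
id=12: override_val=855 → 855
id=13: override_val=NULL, env_val=127 → 127
id=14: override_val=599 → 599
id=15: override_val=NULL, env_val=NULL, default_val=NULL, → literal 566 → 566
id=16: override_val=NULL, env_val=170 → 170

201, 179, 283, 12, 294, 278, 566, 322, 419, 855, 127, 599, 566, 170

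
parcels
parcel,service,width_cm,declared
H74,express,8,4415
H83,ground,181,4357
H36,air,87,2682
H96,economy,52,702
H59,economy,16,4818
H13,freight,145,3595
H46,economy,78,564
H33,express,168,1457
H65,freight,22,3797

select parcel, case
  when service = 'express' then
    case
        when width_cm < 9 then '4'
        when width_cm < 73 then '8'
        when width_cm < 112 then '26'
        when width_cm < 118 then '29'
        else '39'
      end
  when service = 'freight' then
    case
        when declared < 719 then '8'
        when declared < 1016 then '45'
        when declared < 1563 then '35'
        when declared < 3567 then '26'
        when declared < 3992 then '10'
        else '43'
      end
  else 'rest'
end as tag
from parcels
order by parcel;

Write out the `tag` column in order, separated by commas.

10, 39, rest, rest, rest, 10, 4, rest, rest

parcel=H13: service='freight' → inner[declared < 3992] → 10
parcel=H33: service='express' → inner[ELSE] → 39
parcel=H36: service='air' → outer ELSE → rest
parcel=H46: service='economy' → outer ELSE → rest
parcel=H59: service='economy' → outer ELSE → rest
parcel=H65: service='freight' → inner[declared < 3992] → 10
parcel=H74: service='express' → inner[width_cm < 9] → 4
parcel=H83: service='ground' → outer ELSE → rest
parcel=H96: service='economy' → outer ELSE → rest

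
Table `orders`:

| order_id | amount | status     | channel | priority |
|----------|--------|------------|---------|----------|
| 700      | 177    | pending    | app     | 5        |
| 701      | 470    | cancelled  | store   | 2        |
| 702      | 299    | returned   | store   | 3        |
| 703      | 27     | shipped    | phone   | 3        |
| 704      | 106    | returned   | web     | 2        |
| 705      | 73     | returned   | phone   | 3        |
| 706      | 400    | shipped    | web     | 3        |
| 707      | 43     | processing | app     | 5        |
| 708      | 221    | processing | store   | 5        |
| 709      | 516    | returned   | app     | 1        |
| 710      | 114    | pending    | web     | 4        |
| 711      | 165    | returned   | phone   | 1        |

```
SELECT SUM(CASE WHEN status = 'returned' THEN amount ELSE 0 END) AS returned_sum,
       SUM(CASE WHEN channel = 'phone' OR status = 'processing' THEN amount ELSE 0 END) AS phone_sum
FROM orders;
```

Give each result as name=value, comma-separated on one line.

returned_sum=1159, phone_sum=529

[returned_sum: status = 'returned']
order_id=700: ✗
order_id=701: ✗
order_id=702: ✓ → 299
order_id=703: ✗
order_id=704: ✓ → 106
order_id=705: ✓ → 73
order_id=706: ✗
order_id=707: ✗
order_id=708: ✗
order_id=709: ✓ → 516
order_id=710: ✗
order_id=711: ✓ → 165
returned_sum = 299 + 106 + 73 + 516 + 165 = 1159
—
[phone_sum: channel = 'phone' OR status = 'processing']
order_id=700: ✗
order_id=701: ✗
order_id=702: ✗
order_id=703: ✓ → 27
order_id=704: ✗
order_id=705: ✓ → 73
order_id=706: ✗
order_id=707: ✓ → 43
order_id=708: ✓ → 221
order_id=709: ✗
order_id=710: ✗
order_id=711: ✓ → 165
phone_sum = 27 + 73 + 43 + 221 + 165 = 529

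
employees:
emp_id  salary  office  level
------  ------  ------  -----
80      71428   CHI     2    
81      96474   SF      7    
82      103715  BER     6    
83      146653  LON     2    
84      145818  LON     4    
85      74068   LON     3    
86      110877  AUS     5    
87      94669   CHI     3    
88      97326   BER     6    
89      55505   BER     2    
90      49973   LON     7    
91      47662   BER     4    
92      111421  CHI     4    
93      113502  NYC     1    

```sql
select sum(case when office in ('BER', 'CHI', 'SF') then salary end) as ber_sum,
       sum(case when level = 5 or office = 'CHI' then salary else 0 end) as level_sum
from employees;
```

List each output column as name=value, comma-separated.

[ber_sum: office in ('BER', 'CHI', 'SF')]
emp_id=80: ✓ → 71428
emp_id=81: ✓ → 96474
emp_id=82: ✓ → 103715
emp_id=83: ✗
emp_id=84: ✗
emp_id=85: ✗
emp_id=86: ✗
emp_id=87: ✓ → 94669
emp_id=88: ✓ → 97326
emp_id=89: ✓ → 55505
emp_id=90: ✗
emp_id=91: ✓ → 47662
emp_id=92: ✓ → 111421
emp_id=93: ✗
ber_sum = 71428 + 96474 + 103715 + 94669 + 97326 + 55505 + 47662 + 111421 = 678200
—
[level_sum: level = 5 or office = 'CHI']
emp_id=80: ✓ → 71428
emp_id=81: ✗
emp_id=82: ✗
emp_id=83: ✗
emp_id=84: ✗
emp_id=85: ✗
emp_id=86: ✓ → 110877
emp_id=87: ✓ → 94669
emp_id=88: ✗
emp_id=89: ✗
emp_id=90: ✗
emp_id=91: ✗
emp_id=92: ✓ → 111421
emp_id=93: ✗
level_sum = 71428 + 110877 + 94669 + 111421 = 388395

ber_sum=678200, level_sum=388395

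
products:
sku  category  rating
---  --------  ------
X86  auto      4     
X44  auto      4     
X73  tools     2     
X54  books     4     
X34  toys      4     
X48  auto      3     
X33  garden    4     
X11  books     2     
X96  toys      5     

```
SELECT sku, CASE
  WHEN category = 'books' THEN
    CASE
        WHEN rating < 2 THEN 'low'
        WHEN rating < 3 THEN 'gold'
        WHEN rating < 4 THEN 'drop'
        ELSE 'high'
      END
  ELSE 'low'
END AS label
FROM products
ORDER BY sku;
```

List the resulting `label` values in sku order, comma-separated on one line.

sku=X11: category='books' → inner[rating < 3] → gold
sku=X33: category='garden' → outer ELSE → low
sku=X34: category='toys' → outer ELSE → low
sku=X44: category='auto' → outer ELSE → low
sku=X48: category='auto' → outer ELSE → low
sku=X54: category='books' → inner[ELSE] → high
sku=X73: category='tools' → outer ELSE → low
sku=X86: category='auto' → outer ELSE → low
sku=X96: category='toys' → outer ELSE → low

gold, low, low, low, low, high, low, low, low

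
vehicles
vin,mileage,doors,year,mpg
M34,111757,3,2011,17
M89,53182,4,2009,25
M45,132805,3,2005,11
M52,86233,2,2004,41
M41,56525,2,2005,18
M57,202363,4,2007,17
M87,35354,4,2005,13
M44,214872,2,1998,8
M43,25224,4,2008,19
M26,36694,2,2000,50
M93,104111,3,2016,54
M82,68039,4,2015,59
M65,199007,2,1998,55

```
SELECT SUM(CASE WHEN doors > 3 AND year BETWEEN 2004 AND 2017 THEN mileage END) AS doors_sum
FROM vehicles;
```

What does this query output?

vin=M34: ✗
vin=M89: ✓ → 53182
vin=M45: ✗
vin=M52: ✗
vin=M41: ✗
vin=M57: ✓ → 202363
vin=M87: ✓ → 35354
vin=M44: ✗
vin=M43: ✓ → 25224
vin=M26: ✗
vin=M93: ✗
vin=M82: ✓ → 68039
vin=M65: ✗
doors_sum = 53182 + 202363 + 35354 + 25224 + 68039 = 384162

384162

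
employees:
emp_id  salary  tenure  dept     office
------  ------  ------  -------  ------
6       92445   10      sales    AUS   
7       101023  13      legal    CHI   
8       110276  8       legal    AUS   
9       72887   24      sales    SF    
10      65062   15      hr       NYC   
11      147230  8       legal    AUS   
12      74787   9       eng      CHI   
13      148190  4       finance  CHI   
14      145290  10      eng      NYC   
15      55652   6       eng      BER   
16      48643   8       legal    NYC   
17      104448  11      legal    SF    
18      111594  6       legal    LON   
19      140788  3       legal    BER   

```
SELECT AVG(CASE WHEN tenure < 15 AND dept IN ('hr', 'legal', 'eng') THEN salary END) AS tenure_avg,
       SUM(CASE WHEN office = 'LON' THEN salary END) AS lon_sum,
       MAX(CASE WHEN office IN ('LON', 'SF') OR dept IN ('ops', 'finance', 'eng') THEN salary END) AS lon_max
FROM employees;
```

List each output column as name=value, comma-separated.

tenure_avg=103973.1, lon_sum=111594, lon_max=148190

[tenure_avg: tenure < 15 AND dept IN ('hr', 'legal', 'eng')]
emp_id=6: ✗
emp_id=7: ✓ → 101023
emp_id=8: ✓ → 110276
emp_id=9: ✗
emp_id=10: ✗
emp_id=11: ✓ → 147230
emp_id=12: ✓ → 74787
emp_id=13: ✗
emp_id=14: ✓ → 145290
emp_id=15: ✓ → 55652
emp_id=16: ✓ → 48643
emp_id=17: ✓ → 104448
emp_id=18: ✓ → 111594
emp_id=19: ✓ → 140788
tenure_avg = (101023 + 110276 + 147230 + 74787 + 145290 + 55652 + 48643 + 104448 + 111594 + 140788) / 10 = 103973.1
—
[lon_sum: office = 'LON']
emp_id=6: ✗
emp_id=7: ✗
emp_id=8: ✗
emp_id=9: ✗
emp_id=10: ✗
emp_id=11: ✗
emp_id=12: ✗
emp_id=13: ✗
emp_id=14: ✗
emp_id=15: ✗
emp_id=16: ✗
emp_id=17: ✗
emp_id=18: ✓ → 111594
emp_id=19: ✗
lon_sum = 111594
—
[lon_max: office IN ('LON', 'SF') OR dept IN ('ops', 'finance', 'eng')]
emp_id=6: ✗
emp_id=7: ✗
emp_id=8: ✗
emp_id=9: ✓ → 72887
emp_id=10: ✗
emp_id=11: ✗
emp_id=12: ✓ → 74787
emp_id=13: ✓ → 148190
emp_id=14: ✓ → 145290
emp_id=15: ✓ → 55652
emp_id=16: ✗
emp_id=17: ✓ → 104448
emp_id=18: ✓ → 111594
emp_id=19: ✗
lon_max = MAX(72887, 74787, 148190, 145290, 55652, 104448, 111594) = 148190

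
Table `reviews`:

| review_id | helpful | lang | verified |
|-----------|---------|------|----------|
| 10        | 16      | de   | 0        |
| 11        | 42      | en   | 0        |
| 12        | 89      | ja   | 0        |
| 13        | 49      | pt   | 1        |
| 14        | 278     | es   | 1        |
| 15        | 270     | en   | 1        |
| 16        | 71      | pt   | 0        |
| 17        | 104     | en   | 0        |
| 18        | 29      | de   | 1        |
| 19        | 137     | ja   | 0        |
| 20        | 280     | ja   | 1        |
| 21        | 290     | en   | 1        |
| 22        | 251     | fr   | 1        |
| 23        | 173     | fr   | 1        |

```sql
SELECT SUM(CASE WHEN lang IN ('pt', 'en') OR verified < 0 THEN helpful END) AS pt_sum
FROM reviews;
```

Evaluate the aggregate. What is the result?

review_id=10: ✗
review_id=11: ✓ → 42
review_id=12: ✗
review_id=13: ✓ → 49
review_id=14: ✗
review_id=15: ✓ → 270
review_id=16: ✓ → 71
review_id=17: ✓ → 104
review_id=18: ✗
review_id=19: ✗
review_id=20: ✗
review_id=21: ✓ → 290
review_id=22: ✗
review_id=23: ✗
pt_sum = 42 + 49 + 270 + 71 + 104 + 290 = 826

826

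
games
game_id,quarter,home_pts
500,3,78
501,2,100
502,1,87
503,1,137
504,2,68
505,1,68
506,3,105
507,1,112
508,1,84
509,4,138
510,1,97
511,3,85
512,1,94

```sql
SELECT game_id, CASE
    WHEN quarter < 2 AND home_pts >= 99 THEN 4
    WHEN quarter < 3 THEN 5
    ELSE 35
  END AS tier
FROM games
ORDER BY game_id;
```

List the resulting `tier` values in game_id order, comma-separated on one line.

35, 5, 5, 4, 5, 5, 35, 4, 5, 35, 5, 35, 5

game_id=500: ELSE → 35
game_id=501: quarter < 3 → 5
game_id=502: quarter < 3 → 5
game_id=503: quarter < 2 AND home_pts >= 99 → 4
game_id=504: quarter < 3 → 5
game_id=505: quarter < 3 → 5
game_id=506: ELSE → 35
game_id=507: quarter < 2 AND home_pts >= 99 → 4
game_id=508: quarter < 3 → 5
game_id=509: ELSE → 35
game_id=510: quarter < 3 → 5
game_id=511: ELSE → 35
game_id=512: quarter < 3 → 5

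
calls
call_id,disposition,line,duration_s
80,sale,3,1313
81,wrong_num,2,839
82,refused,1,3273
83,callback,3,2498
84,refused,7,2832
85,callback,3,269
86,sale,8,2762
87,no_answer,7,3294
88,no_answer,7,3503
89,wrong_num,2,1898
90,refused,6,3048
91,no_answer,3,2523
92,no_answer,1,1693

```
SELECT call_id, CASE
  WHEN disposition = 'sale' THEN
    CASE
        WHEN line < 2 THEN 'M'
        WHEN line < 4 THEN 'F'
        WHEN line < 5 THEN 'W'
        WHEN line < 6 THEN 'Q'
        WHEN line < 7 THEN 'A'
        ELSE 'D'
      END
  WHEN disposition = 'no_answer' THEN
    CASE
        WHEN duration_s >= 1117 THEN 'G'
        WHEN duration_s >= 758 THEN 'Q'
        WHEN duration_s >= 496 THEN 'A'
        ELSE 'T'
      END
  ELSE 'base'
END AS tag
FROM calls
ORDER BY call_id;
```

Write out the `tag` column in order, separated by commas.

call_id=80: disposition='sale' → inner[line < 4] → F
call_id=81: disposition='wrong_num' → outer ELSE → base
call_id=82: disposition='refused' → outer ELSE → base
call_id=83: disposition='callback' → outer ELSE → base
call_id=84: disposition='refused' → outer ELSE → base
call_id=85: disposition='callback' → outer ELSE → base
call_id=86: disposition='sale' → inner[ELSE] → D
call_id=87: disposition='no_answer' → inner[duration_s >= 1117] → G
call_id=88: disposition='no_answer' → inner[duration_s >= 1117] → G
call_id=89: disposition='wrong_num' → outer ELSE → base
call_id=90: disposition='refused' → outer ELSE → base
call_id=91: disposition='no_answer' → inner[duration_s >= 1117] → G
call_id=92: disposition='no_answer' → inner[duration_s >= 1117] → G

F, base, base, base, base, base, D, G, G, base, base, G, G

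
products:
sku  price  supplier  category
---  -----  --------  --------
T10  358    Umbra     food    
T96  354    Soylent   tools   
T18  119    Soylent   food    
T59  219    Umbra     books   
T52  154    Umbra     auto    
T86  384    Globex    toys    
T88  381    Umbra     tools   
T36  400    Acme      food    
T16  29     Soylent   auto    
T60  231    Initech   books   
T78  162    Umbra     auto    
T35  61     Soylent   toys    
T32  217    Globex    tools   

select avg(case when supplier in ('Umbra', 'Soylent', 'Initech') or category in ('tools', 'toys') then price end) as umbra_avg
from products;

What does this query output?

222.4166666667

sku=T10: ✓ → 358
sku=T96: ✓ → 354
sku=T18: ✓ → 119
sku=T59: ✓ → 219
sku=T52: ✓ → 154
sku=T86: ✓ → 384
sku=T88: ✓ → 381
sku=T36: ✗
sku=T16: ✓ → 29
sku=T60: ✓ → 231
sku=T78: ✓ → 162
sku=T35: ✓ → 61
sku=T32: ✓ → 217
umbra_avg = (358 + 354 + 119 + 219 + 154 + 384 + 381 + 29 + 231 + 162 + 61 + 217) / 12 = 222.4166666667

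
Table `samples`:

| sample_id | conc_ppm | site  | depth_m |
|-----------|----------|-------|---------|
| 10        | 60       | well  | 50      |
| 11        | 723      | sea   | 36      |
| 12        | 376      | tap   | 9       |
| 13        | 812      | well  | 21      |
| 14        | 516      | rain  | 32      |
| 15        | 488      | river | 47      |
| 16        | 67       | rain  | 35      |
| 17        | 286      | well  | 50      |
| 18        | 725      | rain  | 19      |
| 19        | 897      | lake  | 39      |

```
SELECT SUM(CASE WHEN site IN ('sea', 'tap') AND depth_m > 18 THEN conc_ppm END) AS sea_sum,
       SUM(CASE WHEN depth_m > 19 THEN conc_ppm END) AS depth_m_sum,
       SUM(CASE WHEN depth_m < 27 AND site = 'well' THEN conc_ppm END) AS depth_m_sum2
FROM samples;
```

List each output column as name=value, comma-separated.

sea_sum=723, depth_m_sum=3849, depth_m_sum2=812

[sea_sum: site IN ('sea', 'tap') AND depth_m > 18]
sample_id=10: ✗
sample_id=11: ✓ → 723
sample_id=12: ✗
sample_id=13: ✗
sample_id=14: ✗
sample_id=15: ✗
sample_id=16: ✗
sample_id=17: ✗
sample_id=18: ✗
sample_id=19: ✗
sea_sum = 723
—
[depth_m_sum: depth_m > 19]
sample_id=10: ✓ → 60
sample_id=11: ✓ → 723
sample_id=12: ✗
sample_id=13: ✓ → 812
sample_id=14: ✓ → 516
sample_id=15: ✓ → 488
sample_id=16: ✓ → 67
sample_id=17: ✓ → 286
sample_id=18: ✗
sample_id=19: ✓ → 897
depth_m_sum = 60 + 723 + 812 + 516 + 488 + 67 + 286 + 897 = 3849
—
[depth_m_sum2: depth_m < 27 AND site = 'well']
sample_id=10: ✗
sample_id=11: ✗
sample_id=12: ✗
sample_id=13: ✓ → 812
sample_id=14: ✗
sample_id=15: ✗
sample_id=16: ✗
sample_id=17: ✗
sample_id=18: ✗
sample_id=19: ✗
depth_m_sum2 = 812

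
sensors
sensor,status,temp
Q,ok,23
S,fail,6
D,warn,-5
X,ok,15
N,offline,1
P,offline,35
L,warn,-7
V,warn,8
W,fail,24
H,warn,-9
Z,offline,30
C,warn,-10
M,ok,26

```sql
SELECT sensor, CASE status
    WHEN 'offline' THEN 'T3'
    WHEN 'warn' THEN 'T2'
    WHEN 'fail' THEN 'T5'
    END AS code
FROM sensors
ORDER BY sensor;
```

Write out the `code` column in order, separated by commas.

sensor=C: status='warn' → T2
sensor=D: status='warn' → T2
sensor=H: status='warn' → T2
sensor=L: status='warn' → T2
sensor=M: (no match → NULL) → NULL
sensor=N: status='offline' → T3
sensor=P: status='offline' → T3
sensor=Q: (no match → NULL) → NULL
sensor=S: status='fail' → T5
sensor=V: status='warn' → T2
sensor=W: status='fail' → T5
sensor=X: (no match → NULL) → NULL
sensor=Z: status='offline' → T3

T2, T2, T2, T2, NULL, T3, T3, NULL, T5, T2, T5, NULL, T3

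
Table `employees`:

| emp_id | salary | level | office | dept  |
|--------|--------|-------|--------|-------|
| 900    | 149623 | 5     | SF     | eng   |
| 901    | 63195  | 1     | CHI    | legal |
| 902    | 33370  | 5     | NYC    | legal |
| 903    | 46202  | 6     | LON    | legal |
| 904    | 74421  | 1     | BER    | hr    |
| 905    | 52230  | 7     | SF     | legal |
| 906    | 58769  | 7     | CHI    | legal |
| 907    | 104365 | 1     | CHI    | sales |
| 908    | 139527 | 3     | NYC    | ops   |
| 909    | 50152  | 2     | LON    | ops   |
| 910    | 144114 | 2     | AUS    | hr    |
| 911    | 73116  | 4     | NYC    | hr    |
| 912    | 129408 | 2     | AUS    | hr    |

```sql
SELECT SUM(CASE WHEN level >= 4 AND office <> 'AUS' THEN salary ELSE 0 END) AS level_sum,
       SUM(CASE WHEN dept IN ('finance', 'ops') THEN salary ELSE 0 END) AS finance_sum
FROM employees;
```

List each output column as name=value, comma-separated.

level_sum=413310, finance_sum=189679

[level_sum: level >= 4 AND office <> 'AUS']
emp_id=900: ✓ → 149623
emp_id=901: ✗
emp_id=902: ✓ → 33370
emp_id=903: ✓ → 46202
emp_id=904: ✗
emp_id=905: ✓ → 52230
emp_id=906: ✓ → 58769
emp_id=907: ✗
emp_id=908: ✗
emp_id=909: ✗
emp_id=910: ✗
emp_id=911: ✓ → 73116
emp_id=912: ✗
level_sum = 149623 + 33370 + 46202 + 52230 + 58769 + 73116 = 413310
—
[finance_sum: dept IN ('finance', 'ops')]
emp_id=900: ✗
emp_id=901: ✗
emp_id=902: ✗
emp_id=903: ✗
emp_id=904: ✗
emp_id=905: ✗
emp_id=906: ✗
emp_id=907: ✗
emp_id=908: ✓ → 139527
emp_id=909: ✓ → 50152
emp_id=910: ✗
emp_id=911: ✗
emp_id=912: ✗
finance_sum = 139527 + 50152 = 189679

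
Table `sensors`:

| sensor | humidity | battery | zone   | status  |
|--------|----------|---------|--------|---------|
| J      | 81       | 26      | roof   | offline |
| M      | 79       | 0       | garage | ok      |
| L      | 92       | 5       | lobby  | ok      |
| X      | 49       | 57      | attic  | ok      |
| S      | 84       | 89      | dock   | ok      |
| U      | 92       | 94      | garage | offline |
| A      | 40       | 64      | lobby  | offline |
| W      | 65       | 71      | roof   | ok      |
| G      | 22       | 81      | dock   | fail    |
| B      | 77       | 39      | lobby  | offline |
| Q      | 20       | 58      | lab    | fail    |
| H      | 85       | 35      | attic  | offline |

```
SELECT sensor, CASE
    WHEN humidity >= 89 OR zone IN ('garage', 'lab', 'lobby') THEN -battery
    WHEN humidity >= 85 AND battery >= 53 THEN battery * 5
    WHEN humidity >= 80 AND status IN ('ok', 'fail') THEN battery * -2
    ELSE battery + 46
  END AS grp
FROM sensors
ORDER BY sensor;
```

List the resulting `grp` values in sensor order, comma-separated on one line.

-64, -39, 127, 81, 72, -5, 0, -58, -178, -94, 117, 103

sensor=A: humidity >= 89 OR zone IN ('garage', 'lab', 'lobby') → -64
sensor=B: humidity >= 89 OR zone IN ('garage', 'lab', 'lobby') → -39
sensor=G: ELSE → 127
sensor=H: ELSE → 81
sensor=J: ELSE → 72
sensor=L: humidity >= 89 OR zone IN ('garage', 'lab', 'lobby') → -5
sensor=M: humidity >= 89 OR zone IN ('garage', 'lab', 'lobby') → 0
sensor=Q: humidity >= 89 OR zone IN ('garage', 'lab', 'lobby') → -58
sensor=S: humidity >= 80 AND status IN ('ok', 'fail') → -178
sensor=U: humidity >= 89 OR zone IN ('garage', 'lab', 'lobby') → -94
sensor=W: ELSE → 117
sensor=X: ELSE → 103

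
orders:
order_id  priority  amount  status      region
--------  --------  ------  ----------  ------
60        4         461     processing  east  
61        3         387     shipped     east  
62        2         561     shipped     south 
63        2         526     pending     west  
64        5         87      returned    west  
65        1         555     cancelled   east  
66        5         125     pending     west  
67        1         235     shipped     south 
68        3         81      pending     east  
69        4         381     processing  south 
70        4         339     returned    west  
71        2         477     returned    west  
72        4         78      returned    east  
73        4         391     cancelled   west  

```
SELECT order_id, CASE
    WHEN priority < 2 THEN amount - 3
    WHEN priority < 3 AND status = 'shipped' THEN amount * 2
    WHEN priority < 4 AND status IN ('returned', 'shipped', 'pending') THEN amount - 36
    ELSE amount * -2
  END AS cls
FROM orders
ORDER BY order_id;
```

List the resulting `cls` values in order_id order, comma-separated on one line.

-922, 351, 1122, 490, -174, 552, -250, 232, 45, -762, -678, 441, -156, -782

order_id=60: ELSE → -922
order_id=61: priority < 4 AND status IN ('returned', 'shipped', 'pending') → 351
order_id=62: priority < 3 AND status = 'shipped' → 1122
order_id=63: priority < 4 AND status IN ('returned', 'shipped', 'pending') → 490
order_id=64: ELSE → -174
order_id=65: priority < 2 → 552
order_id=66: ELSE → -250
order_id=67: priority < 2 → 232
order_id=68: priority < 4 AND status IN ('returned', 'shipped', 'pending') → 45
order_id=69: ELSE → -762
order_id=70: ELSE → -678
order_id=71: priority < 4 AND status IN ('returned', 'shipped', 'pending') → 441
order_id=72: ELSE → -156
order_id=73: ELSE → -782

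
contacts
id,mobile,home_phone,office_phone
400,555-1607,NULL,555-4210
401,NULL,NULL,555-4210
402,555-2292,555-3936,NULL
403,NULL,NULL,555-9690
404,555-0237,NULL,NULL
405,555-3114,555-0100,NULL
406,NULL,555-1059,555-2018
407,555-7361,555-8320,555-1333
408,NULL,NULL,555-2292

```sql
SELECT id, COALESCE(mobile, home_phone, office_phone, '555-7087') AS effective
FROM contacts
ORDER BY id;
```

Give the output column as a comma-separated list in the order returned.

555-1607, 555-4210, 555-2292, 555-9690, 555-0237, 555-3114, 555-1059, 555-7361, 555-2292

id=400: mobile=555-1607 → 555-1607
id=401: mobile=NULL, home_phone=NULL, office_phone=555-4210 → 555-4210
id=402: mobile=555-2292 → 555-2292
id=403: mobile=NULL, home_phone=NULL, office_phone=555-9690 → 555-9690
id=404: mobile=555-0237 → 555-0237
id=405: mobile=555-3114 → 555-3114
id=406: mobile=NULL, home_phone=555-1059 → 555-1059
id=407: mobile=555-7361 → 555-7361
id=408: mobile=NULL, home_phone=NULL, office_phone=555-2292 → 555-2292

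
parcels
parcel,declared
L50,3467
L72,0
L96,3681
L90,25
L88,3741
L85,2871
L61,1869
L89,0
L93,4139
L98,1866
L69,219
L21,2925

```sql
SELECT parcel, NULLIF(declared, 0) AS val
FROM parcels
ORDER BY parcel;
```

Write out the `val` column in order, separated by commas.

2925, 3467, 1869, 219, NULL, 2871, 3741, NULL, 25, 4139, 3681, 1866

parcel=L21: declared=2925 vs 0: differ → 2925
parcel=L50: declared=3467 vs 0: differ → 3467
parcel=L61: declared=1869 vs 0: differ → 1869
parcel=L69: declared=219 vs 0: differ → 219
parcel=L72: declared=0 vs 0: equal → NULL
parcel=L85: declared=2871 vs 0: differ → 2871
parcel=L88: declared=3741 vs 0: differ → 3741
parcel=L89: declared=0 vs 0: equal → NULL
parcel=L90: declared=25 vs 0: differ → 25
parcel=L93: declared=4139 vs 0: differ → 4139
parcel=L96: declared=3681 vs 0: differ → 3681
parcel=L98: declared=1866 vs 0: differ → 1866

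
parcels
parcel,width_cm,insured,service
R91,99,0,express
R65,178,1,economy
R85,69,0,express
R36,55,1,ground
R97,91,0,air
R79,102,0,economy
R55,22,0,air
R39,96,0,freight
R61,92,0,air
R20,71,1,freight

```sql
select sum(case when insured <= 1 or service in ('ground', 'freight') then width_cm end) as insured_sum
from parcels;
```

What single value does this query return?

parcel=R91: ✓ → 99
parcel=R65: ✓ → 178
parcel=R85: ✓ → 69
parcel=R36: ✓ → 55
parcel=R97: ✓ → 91
parcel=R79: ✓ → 102
parcel=R55: ✓ → 22
parcel=R39: ✓ → 96
parcel=R61: ✓ → 92
parcel=R20: ✓ → 71
insured_sum = 99 + 178 + 69 + 55 + 91 + 102 + 22 + 96 + 92 + 71 = 875

875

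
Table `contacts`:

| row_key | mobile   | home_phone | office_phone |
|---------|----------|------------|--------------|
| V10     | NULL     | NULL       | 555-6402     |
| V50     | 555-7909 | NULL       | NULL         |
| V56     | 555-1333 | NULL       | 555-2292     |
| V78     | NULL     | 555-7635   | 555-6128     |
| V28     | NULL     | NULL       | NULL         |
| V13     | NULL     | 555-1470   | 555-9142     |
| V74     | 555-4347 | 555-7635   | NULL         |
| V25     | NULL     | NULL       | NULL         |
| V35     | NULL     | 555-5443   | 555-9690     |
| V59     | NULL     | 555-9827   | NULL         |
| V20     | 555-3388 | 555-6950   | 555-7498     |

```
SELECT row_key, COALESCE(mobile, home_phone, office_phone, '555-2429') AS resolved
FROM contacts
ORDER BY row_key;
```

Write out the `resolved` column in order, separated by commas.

row_key=V10: mobile=NULL, home_phone=NULL, office_phone=555-6402 → 555-6402
row_key=V13: mobile=NULL, home_phone=555-1470 → 555-1470
row_key=V20: mobile=555-3388 → 555-3388
row_key=V25: mobile=NULL, home_phone=NULL, office_phone=NULL, → literal 555-2429 → 555-2429
row_key=V28: mobile=NULL, home_phone=NULL, office_phone=NULL, → literal 555-2429 → 555-2429
row_key=V35: mobile=NULL, home_phone=555-5443 → 555-5443
row_key=V50: mobile=555-7909 → 555-7909
row_key=V56: mobile=555-1333 → 555-1333
row_key=V59: mobile=NULL, home_phone=555-9827 → 555-9827
row_key=V74: mobile=555-4347 → 555-4347
row_key=V78: mobile=NULL, home_phone=555-7635 → 555-7635

555-6402, 555-1470, 555-3388, 555-2429, 555-2429, 555-5443, 555-7909, 555-1333, 555-9827, 555-4347, 555-7635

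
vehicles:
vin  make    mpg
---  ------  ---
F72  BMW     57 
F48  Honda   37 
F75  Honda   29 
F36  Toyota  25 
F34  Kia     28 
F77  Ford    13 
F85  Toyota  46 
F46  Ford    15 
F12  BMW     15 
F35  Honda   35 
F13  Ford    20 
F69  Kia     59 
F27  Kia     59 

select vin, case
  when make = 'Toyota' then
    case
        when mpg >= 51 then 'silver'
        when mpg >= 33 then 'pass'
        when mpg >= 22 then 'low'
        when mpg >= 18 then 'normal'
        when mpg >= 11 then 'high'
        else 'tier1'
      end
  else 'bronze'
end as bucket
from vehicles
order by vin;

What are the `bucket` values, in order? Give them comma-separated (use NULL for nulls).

bronze, bronze, bronze, bronze, bronze, low, bronze, bronze, bronze, bronze, bronze, bronze, pass

vin=F12: make='BMW' → outer ELSE → bronze
vin=F13: make='Ford' → outer ELSE → bronze
vin=F27: make='Kia' → outer ELSE → bronze
vin=F34: make='Kia' → outer ELSE → bronze
vin=F35: make='Honda' → outer ELSE → bronze
vin=F36: make='Toyota' → inner[mpg >= 22] → low
vin=F46: make='Ford' → outer ELSE → bronze
vin=F48: make='Honda' → outer ELSE → bronze
vin=F69: make='Kia' → outer ELSE → bronze
vin=F72: make='BMW' → outer ELSE → bronze
vin=F75: make='Honda' → outer ELSE → bronze
vin=F77: make='Ford' → outer ELSE → bronze
vin=F85: make='Toyota' → inner[mpg >= 33] → pass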